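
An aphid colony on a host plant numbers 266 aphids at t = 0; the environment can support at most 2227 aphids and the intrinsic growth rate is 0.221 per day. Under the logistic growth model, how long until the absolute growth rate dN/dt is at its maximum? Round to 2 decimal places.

Logistic growth is fastest at N = K/2 = 1113.5.
A = (K − N₀)/N₀ = 7.3722. Set K/(1 + A·e^(−rt)) = K/2 → A·e^(−rt) = 1.
e^(−0.221t) = 1/7.3722 = 0.135645, so t = ln(7.3722)/0.221 = 1.9977/0.221 = 9.0394.

9.04 days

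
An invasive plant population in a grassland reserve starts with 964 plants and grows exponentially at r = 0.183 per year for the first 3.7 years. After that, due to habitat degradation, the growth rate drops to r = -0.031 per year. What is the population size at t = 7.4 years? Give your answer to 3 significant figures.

Phase 1: N(3.7) = 964·e^(0.183×3.7) = 964·e^0.6771 = 1897.31.
Phase 2 runs for 7.4 − 3.7 = 3.7 years at r = -0.031.
N(7.4) = 1897.31·e^(-0.031×3.7) = 1897.31·e^-0.1147 = 1691.7.

1690 plants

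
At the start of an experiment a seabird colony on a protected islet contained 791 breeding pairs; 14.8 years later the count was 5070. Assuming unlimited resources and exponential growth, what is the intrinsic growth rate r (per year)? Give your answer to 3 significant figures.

From N(t) = N₀·e^(rt): e^(r·14.8) = 5070/791 = 6.4096.
r·14.8 = ln(6.4096) = 1.8578, so r = 1.8578/14.8 = 0.12553.

0.126 per year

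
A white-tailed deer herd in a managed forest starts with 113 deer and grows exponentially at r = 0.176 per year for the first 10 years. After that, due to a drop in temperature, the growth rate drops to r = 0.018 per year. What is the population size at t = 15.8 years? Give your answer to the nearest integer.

729 deer

Phase 1: N(10) = 113·e^(0.176×10) = 113·e^1.76 = 656.805.
Phase 2 runs for 15.8 − 10 = 5.8 years at r = 0.018.
N(15.8) = 656.805·e^(0.018×5.8) = 656.805·e^0.1044 = 729.083.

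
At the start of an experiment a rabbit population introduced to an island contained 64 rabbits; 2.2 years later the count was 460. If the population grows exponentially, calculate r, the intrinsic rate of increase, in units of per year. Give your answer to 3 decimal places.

0.897 per year

From N(t) = N₀·e^(rt): e^(r·2.2) = 460/64 = 7.1875.
r·2.2 = ln(7.1875) = 1.9723, so r = 1.9723/2.2 = 0.89652.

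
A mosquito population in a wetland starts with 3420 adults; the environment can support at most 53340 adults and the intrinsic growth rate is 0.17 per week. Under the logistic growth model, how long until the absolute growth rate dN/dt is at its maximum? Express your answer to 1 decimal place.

Logistic growth is fastest at N = K/2 = 26670.
A = (K − N₀)/N₀ = 14.596. Set K/(1 + A·e^(−rt)) = K/2 → A·e^(−rt) = 1.
e^(−0.17t) = 1/14.596 = 0.0685096, so t = ln(14.596)/0.17 = 2.6808/0.17 = 15.769.

15.8 weeks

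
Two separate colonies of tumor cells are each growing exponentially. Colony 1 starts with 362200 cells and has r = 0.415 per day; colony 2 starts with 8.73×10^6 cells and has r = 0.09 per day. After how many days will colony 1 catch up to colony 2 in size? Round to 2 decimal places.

9.79 days

Set 362200·e^(0.415t) = 8.73×10^6·e^(0.09t).
e^((0.415 − 0.09)t) = 8.73×10^6/362200 → e^(0.325·t) = 24.103.
0.325·t = ln(24.103) = 3.1823, so t = 3.1823/0.325 = 9.7918.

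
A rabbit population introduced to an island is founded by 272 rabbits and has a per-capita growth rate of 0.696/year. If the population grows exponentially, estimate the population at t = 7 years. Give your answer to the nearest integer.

N(t) = N₀·e^(rt) = 272 × e^(0.696×7) = 272 × e^4.872.
e^4.872 ≈ 130.58, so N ≈ 272 × 130.58 = 35518.3.

35518 rabbits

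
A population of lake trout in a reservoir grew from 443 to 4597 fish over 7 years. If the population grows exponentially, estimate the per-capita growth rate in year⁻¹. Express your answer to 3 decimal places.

0.334 per year

From N(t) = N₀·e^(rt): e^(r·7) = 4597/443 = 10.377.
r·7 = ln(10.377) = 2.3396, so r = 2.3396/7 = 0.33423.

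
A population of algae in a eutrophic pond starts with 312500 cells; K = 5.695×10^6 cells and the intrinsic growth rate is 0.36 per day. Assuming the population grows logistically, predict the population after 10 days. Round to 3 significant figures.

3870000 cells

A = (K − N₀)/N₀ = (5.695×10^6 − 312500)/312500 = 17.224.
N(t) = K/(1 + A·e^(−rt)) = 5.695×10^6/(1 + 17.224×e^(−0.36×10)).
e^(−3.6) = 0.027324; denominator = 1 + 17.224×0.027324 = 1.4706.
N = 5.695×10^6/1.4706 = 3.872506×10^6.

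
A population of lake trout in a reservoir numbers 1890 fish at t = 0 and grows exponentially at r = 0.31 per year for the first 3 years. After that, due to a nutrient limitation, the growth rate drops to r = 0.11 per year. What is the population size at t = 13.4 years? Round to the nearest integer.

15038 fish

Phase 1: N(3) = 1890·e^(0.31×3) = 1890·e^0.93 = 4790.22.
Phase 2 runs for 13.4 − 3 = 10.4 years at r = 0.11.
N(13.4) = 4790.22·e^(0.11×10.4) = 4790.22·e^1.144 = 15037.9.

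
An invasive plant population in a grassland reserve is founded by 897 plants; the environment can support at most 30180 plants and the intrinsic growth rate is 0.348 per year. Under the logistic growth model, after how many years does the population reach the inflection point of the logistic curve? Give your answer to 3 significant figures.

Logistic growth is fastest at N = K/2 = 15090.
A = (K − N₀)/N₀ = 32.645. Set K/(1 + A·e^(−rt)) = K/2 → A·e^(−rt) = 1.
e^(−0.348t) = 1/32.645 = 0.0306321, so t = ln(32.645)/0.348 = 3.4857/0.348 = 10.016.

10.0 years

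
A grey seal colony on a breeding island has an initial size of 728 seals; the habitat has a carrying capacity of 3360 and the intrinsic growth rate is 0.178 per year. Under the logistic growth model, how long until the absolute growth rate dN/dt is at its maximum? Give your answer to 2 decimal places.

Logistic growth is fastest at N = K/2 = 1680.
A = (K − N₀)/N₀ = 3.6154. Set K/(1 + A·e^(−rt)) = K/2 → A·e^(−rt) = 1.
e^(−0.178t) = 1/3.6154 = 0.276596, so t = ln(3.6154)/0.178 = 1.2852/0.178 = 7.2202.

7.22 years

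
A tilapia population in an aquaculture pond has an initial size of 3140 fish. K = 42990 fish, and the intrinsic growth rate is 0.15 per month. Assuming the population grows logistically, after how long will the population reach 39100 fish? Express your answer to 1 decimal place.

A = (K − N₀)/N₀ = (42990 − 3140)/3140 = 12.691.
Solve 42990/(1 + 12.691·e^(−0.15t)) = 39100: 1 + 12.691·e^(−0.15t) = 1.0995, so e^(−0.15t) = 0.00783924.
−0.15·t = ln(0.00783924) = -4.8486, so t = 4.8486/0.15 = 32.324.

32.3 months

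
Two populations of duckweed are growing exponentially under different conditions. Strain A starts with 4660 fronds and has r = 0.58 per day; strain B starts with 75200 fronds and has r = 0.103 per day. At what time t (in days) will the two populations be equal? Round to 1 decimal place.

Set 4660·e^(0.58t) = 75200·e^(0.103t).
e^((0.58 − 0.103)t) = 75200/4660 → e^(0.477·t) = 16.137.
0.477·t = ln(16.137) = 2.7811, so t = 2.7811/0.477 = 5.8305.

5.8 days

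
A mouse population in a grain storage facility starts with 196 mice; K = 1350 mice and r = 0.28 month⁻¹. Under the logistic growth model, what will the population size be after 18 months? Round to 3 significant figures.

A = (K − N₀)/N₀ = (1350 − 196)/196 = 5.8878.
N(t) = K/(1 + A·e^(−rt)) = 1350/(1 + 5.8878×e^(−0.28×18)).
e^(−5.04) = 0.0064737; denominator = 1 + 5.8878×0.0064737 = 1.0381.
N = 1350/1.0381 = 1300.43.

1300 mice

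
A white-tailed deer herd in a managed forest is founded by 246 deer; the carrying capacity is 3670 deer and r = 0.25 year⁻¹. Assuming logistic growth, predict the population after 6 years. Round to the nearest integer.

A = (K − N₀)/N₀ = (3670 − 246)/246 = 13.919.
N(t) = K/(1 + A·e^(−rt)) = 3670/(1 + 13.919×e^(−0.25×6)).
e^(−1.5) = 0.22313; denominator = 1 + 13.919×0.22313 = 4.1057.
N = 3670/4.1057 = 893.883.

894 deer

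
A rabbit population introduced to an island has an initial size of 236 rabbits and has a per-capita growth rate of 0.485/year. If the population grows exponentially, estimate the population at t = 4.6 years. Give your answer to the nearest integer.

2197 rabbits

N(t) = N₀·e^(rt) = 236 × e^(0.485×4.6) = 236 × e^2.231.
e^2.231 ≈ 9.3092, so N ≈ 236 × 9.3092 = 2196.96.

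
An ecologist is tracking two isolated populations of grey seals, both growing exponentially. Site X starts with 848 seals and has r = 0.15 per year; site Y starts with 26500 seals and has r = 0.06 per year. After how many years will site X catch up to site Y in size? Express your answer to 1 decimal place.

38.2 years

Set 848·e^(0.15t) = 26500·e^(0.06t).
e^((0.15 − 0.06)t) = 26500/848 → e^(0.09·t) = 31.25.
0.09·t = ln(31.25) = 3.442, so t = 3.442/0.09 = 38.245.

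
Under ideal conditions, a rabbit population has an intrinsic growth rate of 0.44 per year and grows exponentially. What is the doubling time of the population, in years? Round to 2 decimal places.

1.58 years

Doubling time t_d = ln(2)/r = 0.6931/0.44 = 1.5753.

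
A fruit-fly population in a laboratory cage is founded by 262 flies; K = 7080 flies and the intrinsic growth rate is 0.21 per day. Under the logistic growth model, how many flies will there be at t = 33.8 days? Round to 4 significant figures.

A = (K − N₀)/N₀ = (7080 − 262)/262 = 26.023.
N(t) = K/(1 + A·e^(−rt)) = 7080/(1 + 26.023×e^(−0.21×33.8)).
e^(−7.098) = 0.00082676; denominator = 1 + 26.023×0.00082676 = 1.0215.
N = 7080/1.0215 = 6930.88.

6931 flies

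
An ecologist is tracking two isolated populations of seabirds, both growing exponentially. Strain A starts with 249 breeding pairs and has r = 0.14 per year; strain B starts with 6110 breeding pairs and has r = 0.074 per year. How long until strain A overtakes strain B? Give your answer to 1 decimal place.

Set 249·e^(0.14t) = 6110·e^(0.074t).
e^((0.14 − 0.074)t) = 6110/249 → e^(0.066·t) = 24.538.
0.066·t = ln(24.538) = 3.2002, so t = 3.2002/0.066 = 48.488.

48.5 years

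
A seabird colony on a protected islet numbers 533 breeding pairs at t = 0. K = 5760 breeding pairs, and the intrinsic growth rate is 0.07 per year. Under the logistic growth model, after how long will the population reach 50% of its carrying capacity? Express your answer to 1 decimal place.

A = (K − N₀)/N₀ = (5760 − 533)/533 = 9.8068.
Solve 5760/(1 + 9.8068·e^(−0.07t)) = 2880: 1 + 9.8068·e^(−0.07t) = 2, so e^(−0.07t) = 0.101971.
−0.07·t = ln(0.101971) = -2.2831, so t = 2.2831/0.07 = 32.615.

32.6 years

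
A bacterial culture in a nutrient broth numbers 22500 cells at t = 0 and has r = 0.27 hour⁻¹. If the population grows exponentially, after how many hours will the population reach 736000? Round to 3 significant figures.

Set N₀·e^(rt) = 736000: e^(0.27·t) = 736000/22500 = 32.711.
0.27·t = ln(32.711) = 3.4877, so t = 3.4877/0.27 = 12.917.

12.9 hours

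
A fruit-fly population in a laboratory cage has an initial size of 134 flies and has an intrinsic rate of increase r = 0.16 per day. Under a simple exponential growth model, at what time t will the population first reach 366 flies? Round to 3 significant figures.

Set N₀·e^(rt) = 366: e^(0.16·t) = 366/134 = 2.7313.
0.16·t = ln(2.7313) = 1.0048, so t = 1.0048/0.16 = 6.28.

6.28 days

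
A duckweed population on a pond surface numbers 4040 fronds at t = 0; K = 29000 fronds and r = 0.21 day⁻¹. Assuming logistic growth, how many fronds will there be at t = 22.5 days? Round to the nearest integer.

27493 fronds

A = (K − N₀)/N₀ = (29000 − 4040)/4040 = 6.1782.
N(t) = K/(1 + A·e^(−rt)) = 29000/(1 + 6.1782×e^(−0.21×22.5)).
e^(−4.725) = 0.0088707; denominator = 1 + 6.1782×0.0088707 = 1.0548.
N = 29000/1.0548 = 27493.2.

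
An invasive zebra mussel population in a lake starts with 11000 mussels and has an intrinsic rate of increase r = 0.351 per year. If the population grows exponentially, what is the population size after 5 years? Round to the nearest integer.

N(t) = N₀·e^(rt) = 11000 × e^(0.351×5) = 11000 × e^1.755.
e^1.755 ≈ 5.7834, so N ≈ 11000 × 5.7834 = 63617.9.

63618 mussels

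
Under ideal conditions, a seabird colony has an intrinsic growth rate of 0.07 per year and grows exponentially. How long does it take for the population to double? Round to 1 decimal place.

Doubling time t_d = ln(2)/r = 0.6931/0.07 = 9.9021.

9.9 years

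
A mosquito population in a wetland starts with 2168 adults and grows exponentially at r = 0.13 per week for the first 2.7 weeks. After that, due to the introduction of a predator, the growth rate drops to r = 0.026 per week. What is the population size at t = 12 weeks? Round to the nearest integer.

Phase 1: N(2.7) = 2168·e^(0.13×2.7) = 2168·e^0.351 = 3079.62.
Phase 2 runs for 12 − 2.7 = 9.3 weeks at r = 0.026.
N(12) = 3079.62·e^(0.026×9.3) = 3079.62·e^0.2418 = 3922.01.

3922 adults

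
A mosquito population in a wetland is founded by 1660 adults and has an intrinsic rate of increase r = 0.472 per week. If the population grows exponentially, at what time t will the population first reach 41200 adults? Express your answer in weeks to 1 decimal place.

6.8 weeks

Set N₀·e^(rt) = 41200: e^(0.472·t) = 41200/1660 = 24.819.
0.472·t = ln(24.819) = 3.2116, so t = 3.2116/0.472 = 6.8043.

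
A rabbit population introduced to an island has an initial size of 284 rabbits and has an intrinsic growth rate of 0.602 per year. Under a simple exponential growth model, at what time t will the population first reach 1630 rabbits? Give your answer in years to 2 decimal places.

Set N₀·e^(rt) = 1630: e^(0.602·t) = 1630/284 = 5.7394.
0.602·t = ln(5.7394) = 1.7474, so t = 1.7474/0.602 = 2.9026.

2.90 years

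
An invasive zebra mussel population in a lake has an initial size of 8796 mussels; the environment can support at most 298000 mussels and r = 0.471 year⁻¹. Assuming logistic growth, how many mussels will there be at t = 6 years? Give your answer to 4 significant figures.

101100 mussels

A = (K − N₀)/N₀ = (298000 − 8796)/8796 = 32.879.
N(t) = K/(1 + A·e^(−rt)) = 298000/(1 + 32.879×e^(−0.471×6)).
e^(−2.826) = 0.059249; denominator = 1 + 32.879×0.059249 = 2.9481.
N = 298000/2.9481 = 101083.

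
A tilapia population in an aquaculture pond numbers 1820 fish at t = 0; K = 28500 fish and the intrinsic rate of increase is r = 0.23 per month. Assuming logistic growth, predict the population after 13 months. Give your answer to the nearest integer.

A = (K − N₀)/N₀ = (28500 − 1820)/1820 = 14.659.
N(t) = K/(1 + A·e^(−rt)) = 28500/(1 + 14.659×e^(−0.23×13)).
e^(−2.99) = 0.050287; denominator = 1 + 14.659×0.050287 = 1.7372.
N = 28500/1.7372 = 16405.9.

16406 fish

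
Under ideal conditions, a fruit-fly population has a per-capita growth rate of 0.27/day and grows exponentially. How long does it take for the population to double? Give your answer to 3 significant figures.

2.57 days

Doubling time t_d = ln(2)/r = 0.6931/0.27 = 2.5672.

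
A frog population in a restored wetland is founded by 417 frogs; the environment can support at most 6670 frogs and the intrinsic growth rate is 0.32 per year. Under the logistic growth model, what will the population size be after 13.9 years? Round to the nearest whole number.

A = (K − N₀)/N₀ = (6670 − 417)/417 = 14.995.
N(t) = K/(1 + A·e^(−rt)) = 6670/(1 + 14.995×e^(−0.32×13.9)).
e^(−4.448) = 0.011702; denominator = 1 + 14.995×0.011702 = 1.1755.
N = 6670/1.1755 = 5674.31.

5674 frogs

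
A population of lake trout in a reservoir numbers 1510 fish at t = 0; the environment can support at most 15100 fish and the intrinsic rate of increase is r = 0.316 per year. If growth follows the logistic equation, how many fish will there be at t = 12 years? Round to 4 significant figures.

A = (K − N₀)/N₀ = (15100 − 1510)/1510 = 9.
N(t) = K/(1 + A·e^(−rt)) = 15100/(1 + 9×e^(−0.316×12)).
e^(−3.792) = 0.02255; denominator = 1 + 9×0.02255 = 1.203.
N = 15100/1.203 = 12552.4.

12550 fish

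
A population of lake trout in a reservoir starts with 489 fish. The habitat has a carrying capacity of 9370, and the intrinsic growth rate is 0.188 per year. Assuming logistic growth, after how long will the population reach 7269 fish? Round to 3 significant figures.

22.0 years

A = (K − N₀)/N₀ = (9370 − 489)/489 = 18.162.
Solve 9370/(1 + 18.162·e^(−0.188t)) = 7269: 1 + 18.162·e^(−0.188t) = 1.289, so e^(−0.188t) = 0.0159147.
−0.188·t = ln(0.0159147) = -4.1405, so t = 4.1405/0.188 = 22.024.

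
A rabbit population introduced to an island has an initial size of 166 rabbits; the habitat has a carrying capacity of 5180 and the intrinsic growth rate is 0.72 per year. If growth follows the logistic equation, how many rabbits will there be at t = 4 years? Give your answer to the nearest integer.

A = (K − N₀)/N₀ = (5180 − 166)/166 = 30.205.
N(t) = K/(1 + A·e^(−rt)) = 5180/(1 + 30.205×e^(−0.72×4)).
e^(−2.88) = 0.056135; denominator = 1 + 30.205×0.056135 = 2.6955.
N = 5180/2.6955 = 1921.69.

1922 rabbits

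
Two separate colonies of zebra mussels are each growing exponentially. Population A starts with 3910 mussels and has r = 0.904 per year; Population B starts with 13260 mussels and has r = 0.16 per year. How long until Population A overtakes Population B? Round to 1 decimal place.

Set 3910·e^(0.904t) = 13260·e^(0.16t).
e^((0.904 − 0.16)t) = 13260/3910 → e^(0.744·t) = 3.3913.
0.744·t = ln(3.3913) = 1.2212, so t = 1.2212/0.744 = 1.6414.

1.6 years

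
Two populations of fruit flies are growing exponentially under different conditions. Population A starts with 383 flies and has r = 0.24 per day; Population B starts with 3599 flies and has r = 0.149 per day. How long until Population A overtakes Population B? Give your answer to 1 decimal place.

24.6 days

Set 383·e^(0.24t) = 3599·e^(0.149t).
e^((0.24 − 0.149)t) = 3599/383 → e^(0.091·t) = 9.3969.
0.091·t = ln(9.3969) = 2.2404, so t = 2.2404/0.091 = 24.62.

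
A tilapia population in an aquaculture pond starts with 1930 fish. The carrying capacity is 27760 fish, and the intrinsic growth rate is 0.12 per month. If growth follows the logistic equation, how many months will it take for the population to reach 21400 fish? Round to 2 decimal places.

A = (K − N₀)/N₀ = (27760 − 1930)/1930 = 13.383.
Solve 27760/(1 + 13.383·e^(−0.12t)) = 21400: 1 + 13.383·e^(−0.12t) = 1.2972, so e^(−0.12t) = 0.0222063.
−0.12·t = ln(0.0222063) = -3.8074, so t = 3.8074/0.12 = 31.728.

31.73 months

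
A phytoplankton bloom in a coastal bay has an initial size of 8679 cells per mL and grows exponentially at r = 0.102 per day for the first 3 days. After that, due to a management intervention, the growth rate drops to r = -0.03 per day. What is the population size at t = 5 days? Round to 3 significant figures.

11100 cells per mL

Phase 1: N(3) = 8679·e^(0.102×3) = 8679·e^0.306 = 11785.9.
Phase 2 runs for 5 − 3 = 2 days at r = -0.03.
N(5) = 11785.9·e^(-0.03×2) = 11785.9·e^-0.06 = 11099.6.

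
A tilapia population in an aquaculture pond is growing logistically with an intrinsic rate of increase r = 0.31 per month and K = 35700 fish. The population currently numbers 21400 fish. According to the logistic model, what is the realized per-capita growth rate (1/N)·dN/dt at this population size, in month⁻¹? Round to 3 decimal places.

0.124 per month

(1/N)·dN/dt = r(1 − N/K) = 0.31 × (1 − 21400/35700).
= 0.31 × 0.40056 = 0.12417.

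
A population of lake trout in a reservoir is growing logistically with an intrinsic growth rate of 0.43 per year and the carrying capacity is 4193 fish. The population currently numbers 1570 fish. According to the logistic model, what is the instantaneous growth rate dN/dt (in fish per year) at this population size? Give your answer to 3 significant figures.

dN/dt = rN(1 − N/K) = 0.43 × 1570 × (1 − 1570/4193).
1 − 1570/4193 = 0.62557; dN/dt = 0.43 × 1570 × 0.62557 = 422.32.

422 fish per year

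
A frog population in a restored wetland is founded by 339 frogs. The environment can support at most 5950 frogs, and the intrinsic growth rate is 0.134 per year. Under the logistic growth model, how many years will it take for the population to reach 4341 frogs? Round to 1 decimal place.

A = (K − N₀)/N₀ = (5950 − 339)/339 = 16.552.
Solve 5950/(1 + 16.552·e^(−0.134t)) = 4341: 1 + 16.552·e^(−0.134t) = 1.3707, so e^(−0.134t) = 0.0223937.
−0.134·t = ln(0.0223937) = -3.799, so t = 3.799/0.134 = 28.351.

28.4 years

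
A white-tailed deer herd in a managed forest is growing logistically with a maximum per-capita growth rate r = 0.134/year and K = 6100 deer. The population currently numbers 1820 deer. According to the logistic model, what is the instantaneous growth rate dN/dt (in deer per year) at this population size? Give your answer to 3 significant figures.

171 deer per year

dN/dt = rN(1 − N/K) = 0.134 × 1820 × (1 − 1820/6100).
1 − 1820/6100 = 0.70164; dN/dt = 0.134 × 1820 × 0.70164 = 171.12.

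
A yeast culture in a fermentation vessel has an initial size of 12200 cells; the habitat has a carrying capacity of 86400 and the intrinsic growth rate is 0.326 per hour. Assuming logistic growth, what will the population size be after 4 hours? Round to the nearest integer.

32593 cells

A = (K − N₀)/N₀ = (86400 − 12200)/12200 = 6.082.
N(t) = K/(1 + A·e^(−rt)) = 86400/(1 + 6.082×e^(−0.326×4)).
e^(−1.304) = 0.27144; denominator = 1 + 6.082×0.27144 = 2.6509.
N = 86400/2.6509 = 32592.6.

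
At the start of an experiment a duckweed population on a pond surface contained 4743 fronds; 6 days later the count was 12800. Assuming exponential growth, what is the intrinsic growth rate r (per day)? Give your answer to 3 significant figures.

0.165 per day

From N(t) = N₀·e^(rt): e^(r·6) = 12800/4743 = 2.6987.
r·6 = ln(2.6987) = 0.99278, so r = 0.99278/6 = 0.16546.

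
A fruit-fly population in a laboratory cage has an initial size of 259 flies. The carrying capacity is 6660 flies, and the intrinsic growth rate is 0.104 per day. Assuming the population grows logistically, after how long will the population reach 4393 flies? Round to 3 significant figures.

37.2 days

A = (K − N₀)/N₀ = (6660 − 259)/259 = 24.714.
Solve 6660/(1 + 24.714·e^(−0.104t)) = 4393: 1 + 24.714·e^(−0.104t) = 1.516, so e^(−0.104t) = 0.0208806.
−0.104·t = ln(0.0208806) = -3.8689, so t = 3.8689/0.104 = 37.201.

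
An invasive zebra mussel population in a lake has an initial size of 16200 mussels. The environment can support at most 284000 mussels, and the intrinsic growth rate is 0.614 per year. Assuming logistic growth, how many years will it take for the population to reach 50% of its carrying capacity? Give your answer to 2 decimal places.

A = (K − N₀)/N₀ = (284000 − 16200)/16200 = 16.531.
Solve 284000/(1 + 16.531·e^(−0.614t)) = 142000: 1 + 16.531·e^(−0.614t) = 2, so e^(−0.614t) = 0.0604929.
−0.614·t = ln(0.0604929) = -2.8052, so t = 2.8052/0.614 = 4.5688.

4.57 years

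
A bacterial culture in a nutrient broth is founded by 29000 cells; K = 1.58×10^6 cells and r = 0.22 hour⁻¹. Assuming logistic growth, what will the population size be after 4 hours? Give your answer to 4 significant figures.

68150 cells

A = (K − N₀)/N₀ = (1.58×10^6 − 29000)/29000 = 53.483.
N(t) = K/(1 + A·e^(−rt)) = 1.58×10^6/(1 + 53.483×e^(−0.22×4)).
e^(−0.88) = 0.41478; denominator = 1 + 53.483×0.41478 = 23.184.
N = 1.58×10^6/23.184 = 68151.2.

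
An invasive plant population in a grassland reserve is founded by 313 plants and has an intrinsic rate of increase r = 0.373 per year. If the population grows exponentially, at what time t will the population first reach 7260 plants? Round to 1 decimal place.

8.4 years

Set N₀·e^(rt) = 7260: e^(0.373·t) = 7260/313 = 23.195.
0.373·t = ln(23.195) = 3.1439, so t = 3.1439/0.373 = 8.4288.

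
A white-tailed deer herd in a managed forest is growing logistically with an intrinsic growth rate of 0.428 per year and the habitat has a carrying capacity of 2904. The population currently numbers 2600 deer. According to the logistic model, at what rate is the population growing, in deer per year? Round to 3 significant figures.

116 deer per year

dN/dt = rN(1 − N/K) = 0.428 × 2600 × (1 − 2600/2904).
1 − 2600/2904 = 0.10468; dN/dt = 0.428 × 2600 × 0.10468 = 116.49.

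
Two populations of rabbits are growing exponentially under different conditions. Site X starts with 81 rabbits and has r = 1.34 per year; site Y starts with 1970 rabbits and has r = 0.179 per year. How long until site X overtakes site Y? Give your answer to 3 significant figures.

Set 81·e^(1.34t) = 1970·e^(0.179t).
e^((1.34 − 0.179)t) = 1970/81 → e^(1.161·t) = 24.321.
1.161·t = ln(24.321) = 3.1913, so t = 3.1913/1.161 = 2.7488.

2.75 years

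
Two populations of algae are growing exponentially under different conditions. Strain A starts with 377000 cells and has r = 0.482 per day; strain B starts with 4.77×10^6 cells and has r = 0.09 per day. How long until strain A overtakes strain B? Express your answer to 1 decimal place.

Set 377000·e^(0.482t) = 4.77×10^6·e^(0.09t).
e^((0.482 − 0.09)t) = 4.77×10^6/377000 → e^(0.392·t) = 12.653.
0.392·t = ln(12.653) = 2.5379, so t = 2.5379/0.392 = 6.4741.

6.5 days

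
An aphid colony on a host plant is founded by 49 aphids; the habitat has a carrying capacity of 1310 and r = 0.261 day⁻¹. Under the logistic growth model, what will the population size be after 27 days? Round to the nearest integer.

1281 aphids

A = (K − N₀)/N₀ = (1310 − 49)/49 = 25.735.
N(t) = K/(1 + A·e^(−rt)) = 1310/(1 + 25.735×e^(−0.261×27)).
e^(−7.047) = 0.00087002; denominator = 1 + 25.735×0.00087002 = 1.0224.
N = 1310/1.0224 = 1281.31.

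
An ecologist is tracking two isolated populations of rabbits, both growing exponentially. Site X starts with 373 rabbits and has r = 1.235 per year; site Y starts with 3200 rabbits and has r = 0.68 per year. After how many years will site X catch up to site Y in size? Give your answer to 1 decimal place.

Set 373·e^(1.235t) = 3200·e^(0.68t).
e^((1.235 − 0.68)t) = 3200/373 → e^(0.555·t) = 8.5791.
0.555·t = ln(8.5791) = 2.1493, so t = 2.1493/0.555 = 3.8727.

3.9 years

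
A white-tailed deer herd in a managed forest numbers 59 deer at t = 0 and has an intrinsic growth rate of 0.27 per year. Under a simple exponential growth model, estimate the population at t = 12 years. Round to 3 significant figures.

N(t) = N₀·e^(rt) = 59 × e^(0.27×12) = 59 × e^3.24.
e^3.24 ≈ 25.534, so N ≈ 59 × 25.534 = 1506.49.

1510 deer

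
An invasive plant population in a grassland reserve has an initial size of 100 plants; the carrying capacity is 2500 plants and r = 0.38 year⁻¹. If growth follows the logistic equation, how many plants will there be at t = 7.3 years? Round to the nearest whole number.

1001 plants

A = (K − N₀)/N₀ = (2500 − 100)/100 = 24.
N(t) = K/(1 + A·e^(−rt)) = 2500/(1 + 24×e^(−0.38×7.3)).
e^(−2.774) = 0.062412; denominator = 1 + 24×0.062412 = 2.4979.
N = 2500/2.4979 = 1000.85.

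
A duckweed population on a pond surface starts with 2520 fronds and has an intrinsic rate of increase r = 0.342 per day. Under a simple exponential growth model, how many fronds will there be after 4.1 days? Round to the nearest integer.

10242 fronds

N(t) = N₀·e^(rt) = 2520 × e^(0.342×4.1) = 2520 × e^1.402.
e^1.402 ≈ 4.0641, so N ≈ 2520 × 4.0641 = 10241.6.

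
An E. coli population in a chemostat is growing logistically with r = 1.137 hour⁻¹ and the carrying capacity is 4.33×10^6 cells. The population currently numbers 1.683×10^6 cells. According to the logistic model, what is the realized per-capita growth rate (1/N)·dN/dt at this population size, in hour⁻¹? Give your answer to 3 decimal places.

0.695 per hour

(1/N)·dN/dt = r(1 − N/K) = 1.137 × (1 − 1.683×10^6/4.33×10^6).
= 1.137 × 0.61132 = 0.69507.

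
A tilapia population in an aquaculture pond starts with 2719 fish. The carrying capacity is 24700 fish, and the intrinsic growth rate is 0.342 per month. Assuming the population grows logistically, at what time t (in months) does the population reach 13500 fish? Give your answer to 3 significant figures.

A = (K − N₀)/N₀ = (24700 − 2719)/2719 = 8.0842.
Solve 24700/(1 + 8.0842·e^(−0.342t)) = 13500: 1 + 8.0842·e^(−0.342t) = 1.8296, so e^(−0.342t) = 0.102623.
−0.342·t = ln(0.102623) = -2.2767, so t = 2.2767/0.342 = 6.657.

6.66 months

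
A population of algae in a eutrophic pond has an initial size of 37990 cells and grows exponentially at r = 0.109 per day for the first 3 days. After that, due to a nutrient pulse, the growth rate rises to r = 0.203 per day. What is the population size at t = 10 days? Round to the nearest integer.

218181 cells

Phase 1: N(3) = 37990·e^(0.109×3) = 37990·e^0.327 = 52684.6.
Phase 2 runs for 10 − 3 = 7 days at r = 0.203.
N(10) = 52684.6·e^(0.203×7) = 52684.6·e^1.421 = 218181.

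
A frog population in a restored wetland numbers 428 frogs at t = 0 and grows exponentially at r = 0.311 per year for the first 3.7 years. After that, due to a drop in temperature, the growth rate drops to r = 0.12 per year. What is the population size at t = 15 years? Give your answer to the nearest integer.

5249 frogs

Phase 1: N(3.7) = 428·e^(0.311×3.7) = 428·e^1.151 = 1352.65.
Phase 2 runs for 15 − 3.7 = 11.3 years at r = 0.12.
N(15) = 1352.65·e^(0.12×11.3) = 1352.65·e^1.356 = 5249.16.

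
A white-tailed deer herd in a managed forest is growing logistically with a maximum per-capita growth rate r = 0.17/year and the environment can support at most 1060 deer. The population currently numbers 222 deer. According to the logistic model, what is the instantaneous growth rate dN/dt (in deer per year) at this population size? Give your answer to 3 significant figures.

29.8 deer per year

dN/dt = rN(1 − N/K) = 0.17 × 222 × (1 − 222/1060).
1 − 222/1060 = 0.79057; dN/dt = 0.17 × 222 × 0.79057 = 29.836.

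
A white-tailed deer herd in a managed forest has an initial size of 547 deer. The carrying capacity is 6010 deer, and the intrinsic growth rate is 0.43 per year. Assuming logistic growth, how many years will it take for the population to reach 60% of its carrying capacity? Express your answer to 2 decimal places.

6.29 years

A = (K − N₀)/N₀ = (6010 − 547)/547 = 9.9872.
Solve 6010/(1 + 9.9872·e^(−0.43t)) = 3606: 1 + 9.9872·e^(−0.43t) = 1.6667, so e^(−0.43t) = 0.0667521.
−0.43·t = ln(0.0667521) = -2.7068, so t = 2.7068/0.43 = 6.2948.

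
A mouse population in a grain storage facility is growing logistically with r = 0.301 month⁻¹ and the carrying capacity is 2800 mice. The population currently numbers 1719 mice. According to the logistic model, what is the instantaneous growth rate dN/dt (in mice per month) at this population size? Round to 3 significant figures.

dN/dt = rN(1 − N/K) = 0.301 × 1719 × (1 − 1719/2800).
1 − 1719/2800 = 0.38607; dN/dt = 0.301 × 1719 × 0.38607 = 199.76.

200 mice per month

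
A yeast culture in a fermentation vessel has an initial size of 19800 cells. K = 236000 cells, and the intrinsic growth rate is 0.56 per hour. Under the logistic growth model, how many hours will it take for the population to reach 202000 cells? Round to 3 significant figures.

7.45 hours

A = (K − N₀)/N₀ = (236000 − 19800)/19800 = 10.919.
Solve 236000/(1 + 10.919·e^(−0.56t)) = 202000: 1 + 10.919·e^(−0.56t) = 1.1683, so e^(−0.56t) = 0.0154148.
−0.56·t = ln(0.0154148) = -4.1724, so t = 4.1724/0.56 = 7.4508.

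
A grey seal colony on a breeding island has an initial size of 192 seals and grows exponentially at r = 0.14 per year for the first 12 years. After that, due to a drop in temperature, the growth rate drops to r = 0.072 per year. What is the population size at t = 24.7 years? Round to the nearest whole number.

2571 seals

Phase 1: N(12) = 192·e^(0.14×12) = 192·e^1.68 = 1030.19.
Phase 2 runs for 24.7 − 12 = 12.7 years at r = 0.072.
N(24.7) = 1030.19·e^(0.072×12.7) = 1030.19·e^0.9144 = 2570.6.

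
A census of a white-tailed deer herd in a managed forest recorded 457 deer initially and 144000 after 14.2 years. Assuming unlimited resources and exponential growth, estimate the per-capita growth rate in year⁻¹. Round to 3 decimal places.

From N(t) = N₀·e^(rt): e^(r·14.2) = 144000/457 = 315.1.
r·14.2 = ln(315.1) = 5.7529, so r = 5.7529/14.2 = 0.40513.

0.405 per year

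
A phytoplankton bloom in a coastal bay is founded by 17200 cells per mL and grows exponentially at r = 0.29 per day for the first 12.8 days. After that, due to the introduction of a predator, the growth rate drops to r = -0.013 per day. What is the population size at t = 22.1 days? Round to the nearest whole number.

Phase 1: N(12.8) = 17200·e^(0.29×12.8) = 17200·e^3.712 = 704092.
Phase 2 runs for 22.1 − 12.8 = 9.3 days at r = -0.013.
N(22.1) = 704092·e^(-0.013×9.3) = 704092·e^-0.1209 = 623912.

623912 cells per mL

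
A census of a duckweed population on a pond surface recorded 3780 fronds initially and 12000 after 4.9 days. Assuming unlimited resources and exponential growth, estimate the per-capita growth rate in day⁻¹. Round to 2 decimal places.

From N(t) = N₀·e^(rt): e^(r·4.9) = 12000/3780 = 3.1746.
r·4.9 = ln(3.1746) = 1.1552, so r = 1.1552/4.9 = 0.23575.

0.24 per day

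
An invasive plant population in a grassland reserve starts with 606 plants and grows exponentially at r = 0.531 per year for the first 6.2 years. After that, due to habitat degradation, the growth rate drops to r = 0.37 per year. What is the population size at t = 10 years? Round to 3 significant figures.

Phase 1: N(6.2) = 606·e^(0.531×6.2) = 606·e^3.292 = 16302.6.
Phase 2 runs for 10 − 6.2 = 3.8 years at r = 0.37.
N(10) = 16302.6·e^(0.37×3.8) = 16302.6·e^1.406 = 66508.2.

66500 plants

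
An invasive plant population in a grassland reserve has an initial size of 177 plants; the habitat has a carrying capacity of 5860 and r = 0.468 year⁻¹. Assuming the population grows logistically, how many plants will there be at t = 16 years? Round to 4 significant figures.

A = (K − N₀)/N₀ = (5860 − 177)/177 = 32.107.
N(t) = K/(1 + A·e^(−rt)) = 5860/(1 + 32.107×e^(−0.468×16)).
e^(−7.488) = 0.00055976; denominator = 1 + 32.107×0.00055976 = 1.018.
N = 5860/1.018 = 5756.54.

5757 plants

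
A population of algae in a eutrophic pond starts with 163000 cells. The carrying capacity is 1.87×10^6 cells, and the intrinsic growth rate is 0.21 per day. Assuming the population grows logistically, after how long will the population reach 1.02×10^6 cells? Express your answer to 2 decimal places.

12.05 days

A = (K − N₀)/N₀ = (1.87×10^6 − 163000)/163000 = 10.472.
Solve 1.87×10^6/(1 + 10.472·e^(−0.21t)) = 1.02×10^6: 1 + 10.472·e^(−0.21t) = 1.8333, so e^(−0.21t) = 0.0795743.
−0.21·t = ln(0.0795743) = -2.5311, so t = 2.5311/0.21 = 12.053.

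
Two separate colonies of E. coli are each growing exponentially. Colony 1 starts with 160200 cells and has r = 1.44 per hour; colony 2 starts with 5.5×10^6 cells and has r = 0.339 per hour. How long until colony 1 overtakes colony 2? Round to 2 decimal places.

3.21 hours

Set 160200·e^(1.44t) = 5.5×10^6·e^(0.339t).
e^((1.44 − 0.339)t) = 5.5×10^6/160200 → e^(1.101·t) = 34.332.
1.101·t = ln(34.332) = 3.5361, so t = 3.5361/1.101 = 3.2117.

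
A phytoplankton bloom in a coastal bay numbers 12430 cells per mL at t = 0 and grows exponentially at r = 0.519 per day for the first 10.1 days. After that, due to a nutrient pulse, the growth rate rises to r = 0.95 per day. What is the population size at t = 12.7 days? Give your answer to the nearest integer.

Phase 1: N(10.1) = 12430·e^(0.519×10.1) = 12430·e^5.242 = 2.349629×10^6.
Phase 2 runs for 12.7 − 10.1 = 2.6 days at r = 0.95.
N(12.7) = 2.349629×10^6·e^(0.95×2.6) = 2.349629×10^6·e^2.47 = 2.777837×10^7.

27778369 cells per mL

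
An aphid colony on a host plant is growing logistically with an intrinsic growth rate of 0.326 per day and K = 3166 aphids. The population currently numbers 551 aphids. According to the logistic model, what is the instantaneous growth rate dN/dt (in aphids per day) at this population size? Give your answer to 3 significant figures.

dN/dt = rN(1 − N/K) = 0.326 × 551 × (1 − 551/3166).
1 − 551/3166 = 0.82596; dN/dt = 0.326 × 551 × 0.82596 = 148.36.

148 aphids per day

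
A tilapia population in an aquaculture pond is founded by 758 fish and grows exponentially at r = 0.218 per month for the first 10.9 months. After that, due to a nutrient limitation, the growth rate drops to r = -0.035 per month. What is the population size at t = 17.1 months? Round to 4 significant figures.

6567 fish

Phase 1: N(10.9) = 758·e^(0.218×10.9) = 758·e^2.376 = 8159.05.
Phase 2 runs for 17.1 − 10.9 = 6.2 months at r = -0.035.
N(17.1) = 8159.05·e^(-0.035×6.2) = 8159.05·e^-0.217 = 6567.47.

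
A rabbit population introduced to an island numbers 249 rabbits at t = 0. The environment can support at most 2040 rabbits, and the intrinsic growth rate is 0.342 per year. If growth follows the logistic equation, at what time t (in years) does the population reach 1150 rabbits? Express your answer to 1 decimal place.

A = (K − N₀)/N₀ = (2040 − 249)/249 = 7.1928.
Solve 2040/(1 + 7.1928·e^(−0.342t)) = 1150: 1 + 7.1928·e^(−0.342t) = 1.7739, so e^(−0.342t) = 0.107596.
−0.342·t = ln(0.107596) = -2.2294, so t = 2.2294/0.342 = 6.5186.

6.5 years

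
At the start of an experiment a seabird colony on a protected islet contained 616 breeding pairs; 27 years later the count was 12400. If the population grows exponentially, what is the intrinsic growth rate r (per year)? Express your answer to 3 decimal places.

0.111 per year

From N(t) = N₀·e^(rt): e^(r·27) = 12400/616 = 20.13.
r·27 = ln(20.13) = 3.0022, so r = 3.0022/27 = 0.11119.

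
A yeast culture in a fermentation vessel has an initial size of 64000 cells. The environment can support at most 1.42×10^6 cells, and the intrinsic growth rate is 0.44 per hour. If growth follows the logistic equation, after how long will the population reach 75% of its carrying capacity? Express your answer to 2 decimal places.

A = (K − N₀)/N₀ = (1.42×10^6 − 64000)/64000 = 21.188.
Solve 1.42×10^6/(1 + 21.188·e^(−0.44t)) = 1.065×10^6: 1 + 21.188·e^(−0.44t) = 1.3333, so e^(−0.44t) = 0.0157325.
−0.44·t = ln(0.0157325) = -4.152, so t = 4.152/0.44 = 9.4364.

9.44 hours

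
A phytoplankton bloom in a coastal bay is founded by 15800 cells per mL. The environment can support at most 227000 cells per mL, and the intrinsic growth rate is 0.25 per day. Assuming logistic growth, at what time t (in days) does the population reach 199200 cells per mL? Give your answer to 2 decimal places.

18.25 days

A = (K − N₀)/N₀ = (227000 − 15800)/15800 = 13.367.
Solve 227000/(1 + 13.367·e^(−0.25t)) = 199200: 1 + 13.367·e^(−0.25t) = 1.1396, so e^(−0.25t) = 0.0104404.
−0.25·t = ln(0.0104404) = -4.5621, so t = 4.5621/0.25 = 18.248.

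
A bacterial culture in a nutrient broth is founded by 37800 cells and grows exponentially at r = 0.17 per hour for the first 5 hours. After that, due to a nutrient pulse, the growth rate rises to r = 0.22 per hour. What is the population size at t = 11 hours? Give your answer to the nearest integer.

331063 cells

Phase 1: N(5) = 37800·e^(0.17×5) = 37800·e^0.85 = 88438.7.
Phase 2 runs for 11 − 5 = 6 hours at r = 0.22.
N(11) = 88438.7·e^(0.22×6) = 88438.7·e^1.32 = 331063.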